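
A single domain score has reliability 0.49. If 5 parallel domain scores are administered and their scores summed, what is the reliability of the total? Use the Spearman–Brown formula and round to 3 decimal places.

0.828

ρ_k = kρ / (1 + (k−1)ρ) = 5·0.49 / (1 + 4·0.49) = 2.450 / 2.960 = 0.828.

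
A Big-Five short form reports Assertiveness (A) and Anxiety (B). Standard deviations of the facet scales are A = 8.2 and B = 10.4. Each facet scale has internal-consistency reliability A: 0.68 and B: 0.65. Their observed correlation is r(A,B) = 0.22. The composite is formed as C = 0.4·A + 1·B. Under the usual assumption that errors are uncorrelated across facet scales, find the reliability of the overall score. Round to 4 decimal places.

Var(C) = 0.4²·8.2² + 10.4² + 2·[0.4·8.2·10.4·0.22] = 118.918 + 15.0093 = 133.928.
With uncorrelated errors the cross-covariances are all true-score covariance, so they carry over unchanged; only the diagonal terms shrink to ρᵢσᵢ².
True-score variance = [0.4²·8.2²·0.68 + 10.4²·0.65] + 15.0093 = 77.6197 + 15.0093 = 92.629.
Reliability = 92.629 / 133.928 = 0.6916.

0.6916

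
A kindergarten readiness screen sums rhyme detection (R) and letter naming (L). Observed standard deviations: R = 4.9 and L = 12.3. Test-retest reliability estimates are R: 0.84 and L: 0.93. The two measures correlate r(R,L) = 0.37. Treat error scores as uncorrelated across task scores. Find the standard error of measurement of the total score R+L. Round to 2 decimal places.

Var(total) = 175.3 + 44.5998 = 219.9.
True-score variance = 160.868 + 44.5998 = 205.468, so reliability = 0.9344.
Error variance = 219.9 − 205.468 = 14.4319; SEM = √14.4319 = 3.80.

3.80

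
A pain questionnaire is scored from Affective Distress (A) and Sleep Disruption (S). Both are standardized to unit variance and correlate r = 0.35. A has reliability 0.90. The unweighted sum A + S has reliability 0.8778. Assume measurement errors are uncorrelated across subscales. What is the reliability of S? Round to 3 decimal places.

Var(A+S) = 2 + 2·0.35 = 2.700.
True-score variance = ρ_A + ρ_S + 2·0.35, so 0.8778 = (0.90 + ρ_S + 0.70) / 2.700.
ρ_S = 0.8778·2.700 − 0.90 − 0.70 = 0.770.

0.770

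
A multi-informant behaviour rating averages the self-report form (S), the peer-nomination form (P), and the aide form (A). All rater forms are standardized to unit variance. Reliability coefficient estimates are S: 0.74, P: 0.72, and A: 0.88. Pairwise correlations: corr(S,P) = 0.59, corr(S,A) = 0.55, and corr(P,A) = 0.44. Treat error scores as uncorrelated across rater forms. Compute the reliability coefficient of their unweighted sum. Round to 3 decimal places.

0.893

Var(S+P+A) = 3 + 2·[0.59 + 0.55 + 0.44] = 3 + 3.16 = 6.16.
With uncorrelated errors the cross-covariances are all true-score covariance, so they carry over unchanged; only the diagonal terms shrink to ρᵢσᵢ².
True-score variance = [0.74 + 0.72 + 0.88] + 3.16 = 2.34 + 3.16 = 5.5.
Reliability = 5.5 / 6.16 = 0.893.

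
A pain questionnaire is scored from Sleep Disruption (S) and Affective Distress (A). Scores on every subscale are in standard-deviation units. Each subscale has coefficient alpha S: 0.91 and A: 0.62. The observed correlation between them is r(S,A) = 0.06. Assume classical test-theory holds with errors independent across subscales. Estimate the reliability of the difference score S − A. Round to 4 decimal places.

Var(S−A) = 1 + 1 − 2·0.06 = 2 − 0.12 = 1.88.
With uncorrelated errors the cross-covariances are all true-score covariance, so they carry over unchanged; only the diagonal terms shrink to ρᵢσᵢ².
True-score variance = [0.91 + 0.62] − 0.12 = 1.53 − 0.12 = 1.41.
Reliability = 1.41 / 1.88 = 0.7500.

0.7500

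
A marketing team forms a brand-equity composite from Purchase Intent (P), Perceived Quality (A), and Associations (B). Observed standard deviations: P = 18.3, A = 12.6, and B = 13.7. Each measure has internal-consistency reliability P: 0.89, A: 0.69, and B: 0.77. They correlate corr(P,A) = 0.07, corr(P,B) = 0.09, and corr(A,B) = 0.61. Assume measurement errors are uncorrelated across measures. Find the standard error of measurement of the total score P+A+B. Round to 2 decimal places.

Var(total) = 681.34 + 288.005 = 969.345.
True-score variance = 552.118 + 288.005 = 840.123, so reliability = 0.8667.
Error variance = 969.345 − 840.123 = 129.222; SEM = √129.222 = 11.37.

11.37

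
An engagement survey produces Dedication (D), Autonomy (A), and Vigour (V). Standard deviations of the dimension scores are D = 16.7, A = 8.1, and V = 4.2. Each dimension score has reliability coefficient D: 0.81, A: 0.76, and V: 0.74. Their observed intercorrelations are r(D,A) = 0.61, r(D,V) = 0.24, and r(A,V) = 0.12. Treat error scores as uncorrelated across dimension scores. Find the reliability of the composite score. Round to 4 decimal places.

Var(D+A+V) = 16.7² + 8.1² + 4.2² + 2·[16.7·8.1·0.61 + 16.7·4.2·0.24 + 8.1·4.2·0.12] = 362.14 + 206.861 = 569.001.
Because errors are independent across components, Cov(Tᵢ,Tⱼ) = Cov(Xᵢ,Xⱼ); the off-diagonal part of the true-score variance is the same as above.
True-score variance = [16.7²·0.81 + 8.1²·0.76 + 4.2²·0.74] + 206.861 = 288.818 + 206.861 = 495.68.
Reliability = 495.68 / 569.001 = 0.8711.

0.8711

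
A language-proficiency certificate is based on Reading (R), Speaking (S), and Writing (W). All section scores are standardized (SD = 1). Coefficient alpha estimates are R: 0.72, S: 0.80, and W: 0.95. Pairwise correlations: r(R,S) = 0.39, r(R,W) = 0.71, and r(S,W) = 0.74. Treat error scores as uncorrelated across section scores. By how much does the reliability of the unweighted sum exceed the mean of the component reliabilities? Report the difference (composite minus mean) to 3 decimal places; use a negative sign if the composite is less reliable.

0.097

Var(sum) = 3 + 3.68 = 6.68; true-score variance = 2.47 + 3.68 = 6.15; composite reliability = 0.9207.
Mean component reliability = 0.8233.
Difference = 0.9207 − 0.8233 = 0.097.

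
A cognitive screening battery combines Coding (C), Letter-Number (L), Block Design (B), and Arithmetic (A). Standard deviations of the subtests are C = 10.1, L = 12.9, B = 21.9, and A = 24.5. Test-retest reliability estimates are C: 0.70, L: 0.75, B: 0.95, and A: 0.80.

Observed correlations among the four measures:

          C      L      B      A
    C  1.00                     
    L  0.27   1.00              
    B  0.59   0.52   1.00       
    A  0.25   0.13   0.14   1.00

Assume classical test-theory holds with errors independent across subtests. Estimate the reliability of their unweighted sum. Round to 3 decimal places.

0.907

Var(C+L+B+A) = 10.1² + 12.9² + 21.9² + 24.5² + 2·[10.1·12.9·0.27 + 10.1·21.9·0.59 + 10.1·24.5·0.25 + 12.9·21.9·0.52 + 12.9·24.5·0.13 + 21.9·24.5·0.14] = 1348.28 + 981.303 = 2329.58.
Because errors are independent across components, Cov(Tᵢ,Tⱼ) = Cov(Xᵢ,Xⱼ); the off-diagonal part of the true-score variance is the same as above.
True-score variance = [10.1²·0.70 + 12.9²·0.75 + 21.9²·0.95 + 24.5²·0.80] + 981.303 = 1132.04 + 981.303 = 2113.35.
Reliability = 2113.35 / 2329.58 = 0.907.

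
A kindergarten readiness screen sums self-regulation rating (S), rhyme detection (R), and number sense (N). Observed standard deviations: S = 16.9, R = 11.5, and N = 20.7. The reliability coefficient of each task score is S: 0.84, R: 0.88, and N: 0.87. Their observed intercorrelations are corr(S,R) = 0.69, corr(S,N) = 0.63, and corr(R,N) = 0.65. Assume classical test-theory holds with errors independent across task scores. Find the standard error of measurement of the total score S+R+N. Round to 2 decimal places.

Var(total) = 846.35 + 1018.45 = 1864.8.
True-score variance = 729.079 + 1018.45 = 1747.53, so reliability = 0.9371.
Error variance = 1864.8 − 1747.53 = 117.271; SEM = √117.271 = 10.83.

10.83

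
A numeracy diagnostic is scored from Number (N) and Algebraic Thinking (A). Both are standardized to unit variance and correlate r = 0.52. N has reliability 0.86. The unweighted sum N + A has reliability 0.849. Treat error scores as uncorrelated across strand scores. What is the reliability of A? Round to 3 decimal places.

0.681

Var(N+A) = 2 + 2·0.52 = 3.040.
True-score variance = ρ_N + ρ_A + 2·0.52, so 0.849 = (0.86 + ρ_A + 1.04) / 3.040.
ρ_A = 0.849·3.040 − 0.86 − 1.04 = 0.681.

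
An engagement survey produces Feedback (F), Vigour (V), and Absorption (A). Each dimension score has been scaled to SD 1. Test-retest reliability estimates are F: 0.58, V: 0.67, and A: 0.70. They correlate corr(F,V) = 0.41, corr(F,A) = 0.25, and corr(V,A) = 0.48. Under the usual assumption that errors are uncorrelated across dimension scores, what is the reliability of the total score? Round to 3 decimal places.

Var(F+V+A) = 3 + 2·[0.41 + 0.25 + 0.48] = 3 + 2.28 = 5.28.
Under uncorrelated errors the observed covariances equal the true-score covariances, so only the own-variance terms attenuate.
True-score variance = [0.58 + 0.67 + 0.70] + 2.28 = 1.95 + 2.28 = 4.23.
Reliability = 4.23 / 5.28 = 0.801.

0.801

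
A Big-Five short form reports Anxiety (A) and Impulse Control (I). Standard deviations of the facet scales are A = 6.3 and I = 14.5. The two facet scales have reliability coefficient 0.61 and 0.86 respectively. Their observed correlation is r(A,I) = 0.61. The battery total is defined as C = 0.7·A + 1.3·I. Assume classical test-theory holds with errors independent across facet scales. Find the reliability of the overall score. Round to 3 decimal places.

Var(C) = 0.7²·6.3² + 1.3²·14.5² + 2·[0.91·6.3·14.5·0.61] = 374.771 + 101.417 = 476.187.
Because errors are independent across components, Cov(Tᵢ,Tⱼ) = Cov(Xᵢ,Xⱼ); the off-diagonal part of the true-score variance is the same as above.
True-score variance = [0.7²·6.3²·0.61 + 1.3²·14.5²·0.86] + 101.417 = 317.441 + 101.417 = 418.857.
Reliability = 418.857 / 476.187 = 0.880.

0.880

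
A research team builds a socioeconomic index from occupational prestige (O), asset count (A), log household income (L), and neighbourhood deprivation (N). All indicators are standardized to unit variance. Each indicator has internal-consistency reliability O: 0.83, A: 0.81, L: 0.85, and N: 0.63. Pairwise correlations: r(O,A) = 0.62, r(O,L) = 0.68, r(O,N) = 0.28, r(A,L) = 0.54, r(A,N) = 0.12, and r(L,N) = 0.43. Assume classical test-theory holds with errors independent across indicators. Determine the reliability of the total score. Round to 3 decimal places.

Var(O+A+L+N) = 4 + 2·[0.62 + 0.68 + 0.28 + 0.54 + 0.12 + 0.43] = 4 + 5.34 = 9.34.
Under uncorrelated errors the observed covariances equal the true-score covariances, so only the own-variance terms attenuate.
True-score variance = [0.83 + 0.81 + 0.85 + 0.63] + 5.34 = 3.12 + 5.34 = 8.46.
Reliability = 8.46 / 9.34 = 0.906.

0.906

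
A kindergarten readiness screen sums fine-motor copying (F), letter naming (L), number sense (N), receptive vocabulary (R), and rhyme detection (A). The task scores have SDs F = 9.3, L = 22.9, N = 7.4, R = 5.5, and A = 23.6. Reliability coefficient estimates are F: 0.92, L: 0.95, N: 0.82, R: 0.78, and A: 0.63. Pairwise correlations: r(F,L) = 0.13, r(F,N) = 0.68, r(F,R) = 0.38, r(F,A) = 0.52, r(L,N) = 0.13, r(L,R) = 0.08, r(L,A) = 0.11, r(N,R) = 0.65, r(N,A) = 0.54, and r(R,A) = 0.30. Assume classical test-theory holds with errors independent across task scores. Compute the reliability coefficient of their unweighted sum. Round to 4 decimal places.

Var(F+L+N+R+A) = 9.3² + 22.9² + 7.4² + 5.5² + 23.6² + 2·[9.3·22.9·0.13 + 9.3·7.4·0.68 + 9.3·5.5·0.38 + 9.3·23.6·0.52 + 22.9·7.4·0.13 + 22.9·5.5·0.08 + 22.9·23.6·0.11 + 7.4·5.5·0.65 + 7.4·23.6·0.54 + 5.5·23.6·0.30] = 1252.87 + 918.61 = 2171.48.
With uncorrelated errors the cross-covariances are all true-score covariance, so they carry over unchanged; only the diagonal terms shrink to ρᵢσᵢ².
True-score variance = [9.3²·0.92 + 22.9²·0.95 + 7.4²·0.82 + 5.5²·0.78 + 23.6²·0.63] + 918.61 = 997.143 + 918.61 = 1915.75.
Reliability = 1915.75 / 2171.48 = 0.8822.

0.8822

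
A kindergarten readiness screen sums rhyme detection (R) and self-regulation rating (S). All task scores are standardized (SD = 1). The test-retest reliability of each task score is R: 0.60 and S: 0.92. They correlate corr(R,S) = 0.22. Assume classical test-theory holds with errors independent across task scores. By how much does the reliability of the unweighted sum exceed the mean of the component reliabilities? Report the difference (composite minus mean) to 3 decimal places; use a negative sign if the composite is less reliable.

Var(sum) = 2 + 0.44 = 2.44; true-score variance = 1.52 + 0.44 = 1.96; composite reliability = 0.8033.
Mean component reliability = 0.7600.
Difference = 0.8033 − 0.7600 = 0.043.

0.043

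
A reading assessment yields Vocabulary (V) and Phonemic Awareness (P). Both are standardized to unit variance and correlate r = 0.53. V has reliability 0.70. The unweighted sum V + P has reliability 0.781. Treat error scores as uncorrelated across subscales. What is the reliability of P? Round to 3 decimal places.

0.630

Var(V+P) = 2 + 2·0.53 = 3.060.
True-score variance = ρ_V + ρ_P + 2·0.53, so 0.781 = (0.70 + ρ_P + 1.06) / 3.060.
ρ_P = 0.781·3.060 − 0.70 − 1.06 = 0.630.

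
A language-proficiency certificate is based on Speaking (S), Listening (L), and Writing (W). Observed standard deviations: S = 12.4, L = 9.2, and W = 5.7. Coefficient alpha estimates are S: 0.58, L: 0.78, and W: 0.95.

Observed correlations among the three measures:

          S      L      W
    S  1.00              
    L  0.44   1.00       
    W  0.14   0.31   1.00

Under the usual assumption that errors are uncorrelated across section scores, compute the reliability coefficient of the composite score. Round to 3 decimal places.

Var(S+L+W) = 12.4² + 9.2² + 5.7² + 2·[12.4·9.2·0.44 + 12.4·5.7·0.14 + 9.2·5.7·0.31] = 270.89 + 152.694 = 423.584.
Under uncorrelated errors the observed covariances equal the true-score covariances, so only the own-variance terms attenuate.
True-score variance = [12.4²·0.58 + 9.2²·0.78 + 5.7²·0.95] + 152.694 = 186.066 + 152.694 = 338.759.
Reliability = 338.759 / 423.584 = 0.800.

0.800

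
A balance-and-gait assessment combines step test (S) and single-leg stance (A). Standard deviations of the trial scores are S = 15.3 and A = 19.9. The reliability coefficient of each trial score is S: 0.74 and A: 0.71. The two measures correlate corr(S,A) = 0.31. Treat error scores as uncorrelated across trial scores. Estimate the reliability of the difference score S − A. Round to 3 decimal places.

0.602

Var(S−A) = 15.3² + 19.9² − 2·15.3·19.9·0.31 = 630.1 − 188.771 = 441.329.
With uncorrelated errors the cross-covariances are all true-score covariance, so they carry over unchanged; only the diagonal terms shrink to ρᵢσᵢ².
True-score variance = [15.3²·0.74 + 19.9²·0.71] − 188.771 = 454.394 − 188.771 = 265.622.
Reliability = 265.622 / 441.329 = 0.602.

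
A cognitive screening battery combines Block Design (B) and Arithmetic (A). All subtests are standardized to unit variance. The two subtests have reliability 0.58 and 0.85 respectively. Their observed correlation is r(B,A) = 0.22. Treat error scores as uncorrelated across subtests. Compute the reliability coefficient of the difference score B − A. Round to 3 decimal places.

0.635

Var(B−A) = 1 + 1 − 2·0.22 = 2 − 0.44 = 1.56.
Because errors are independent across components, Cov(Tᵢ,Tⱼ) = Cov(Xᵢ,Xⱼ); the off-diagonal part of the true-score variance is the same as above.
True-score variance = [0.58 + 0.85] − 0.44 = 1.43 − 0.44 = 0.99.
Reliability = 0.99 / 1.56 = 0.635.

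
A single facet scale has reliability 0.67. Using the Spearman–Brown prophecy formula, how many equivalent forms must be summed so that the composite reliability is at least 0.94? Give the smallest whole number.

8

k ≥ ρ*(1−ρ₁)/(ρ₁(1−ρ*)) = 0.94·0.33 / (0.67·0.06) = 7.716.
Smallest integer k = 8.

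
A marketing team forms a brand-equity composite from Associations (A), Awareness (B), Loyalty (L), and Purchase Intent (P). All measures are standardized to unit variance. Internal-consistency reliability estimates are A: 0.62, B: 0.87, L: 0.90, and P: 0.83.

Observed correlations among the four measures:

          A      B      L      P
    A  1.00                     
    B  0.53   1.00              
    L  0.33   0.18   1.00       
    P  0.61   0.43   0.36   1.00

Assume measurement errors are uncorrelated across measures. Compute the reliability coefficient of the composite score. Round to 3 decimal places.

0.912

Var(A+B+L+P) = 4 + 2·[0.53 + 0.33 + 0.61 + 0.18 + 0.43 + 0.36] = 4 + 4.88 = 8.88.
With uncorrelated errors the cross-covariances are all true-score covariance, so they carry over unchanged; only the diagonal terms shrink to ρᵢσᵢ².
True-score variance = [0.62 + 0.87 + 0.90 + 0.83] + 4.88 = 3.22 + 4.88 = 8.1.
Reliability = 8.1 / 8.88 = 0.912.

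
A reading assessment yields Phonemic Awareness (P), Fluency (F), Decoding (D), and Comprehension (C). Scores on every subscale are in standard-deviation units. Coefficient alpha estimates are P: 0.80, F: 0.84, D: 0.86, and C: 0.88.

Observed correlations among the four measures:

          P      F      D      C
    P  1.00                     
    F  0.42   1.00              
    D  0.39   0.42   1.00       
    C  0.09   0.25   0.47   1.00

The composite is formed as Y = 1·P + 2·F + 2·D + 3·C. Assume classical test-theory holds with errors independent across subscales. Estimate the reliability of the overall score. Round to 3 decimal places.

Var(Y) = 1 + 2² + 2² + 3² + 2·[2·0.42 + 2·0.39 + 3·0.09 + 4·0.42 + 6·0.25 + 6·0.47] = 18 + 15.78 = 33.78.
With uncorrelated errors the cross-covariances are all true-score covariance, so they carry over unchanged; only the diagonal terms shrink to ρᵢσᵢ².
True-score variance = [0.80 + 2²·0.84 + 2²·0.86 + 3²·0.88] + 15.78 = 15.52 + 15.78 = 31.3.
Reliability = 31.3 / 33.78 = 0.927.

0.927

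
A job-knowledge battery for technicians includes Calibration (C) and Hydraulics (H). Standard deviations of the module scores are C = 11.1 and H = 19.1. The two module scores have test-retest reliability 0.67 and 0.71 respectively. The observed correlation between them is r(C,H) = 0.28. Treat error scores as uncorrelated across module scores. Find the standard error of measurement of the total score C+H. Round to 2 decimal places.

12.10

Var(total) = 488.02 + 118.726 = 606.746.
True-score variance = 341.566 + 118.726 = 460.291, so reliability = 0.7586.
Error variance = 606.746 − 460.291 = 146.454; SEM = √146.454 = 12.10.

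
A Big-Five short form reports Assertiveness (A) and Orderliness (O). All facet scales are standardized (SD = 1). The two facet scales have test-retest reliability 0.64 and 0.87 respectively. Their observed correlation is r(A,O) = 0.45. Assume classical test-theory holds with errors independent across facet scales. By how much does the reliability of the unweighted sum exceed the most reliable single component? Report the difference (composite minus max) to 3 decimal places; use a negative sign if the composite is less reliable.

-0.039

Var(sum) = 2 + 0.9 = 2.9; true-score variance = 1.51 + 0.9 = 2.41; composite reliability = 0.8310.
Max component reliability = 0.8700.
Difference = 0.8310 − 0.8700 = -0.039.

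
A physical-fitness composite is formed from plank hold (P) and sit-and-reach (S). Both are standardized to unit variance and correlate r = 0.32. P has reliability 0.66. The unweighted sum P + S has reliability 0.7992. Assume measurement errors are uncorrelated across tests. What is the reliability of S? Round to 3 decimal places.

Var(P+S) = 2 + 2·0.32 = 2.640.
True-score variance = ρ_P + ρ_S + 2·0.32, so 0.7992 = (0.66 + ρ_S + 0.64) / 2.640.
ρ_S = 0.7992·2.640 − 0.66 − 0.64 = 0.810.

0.810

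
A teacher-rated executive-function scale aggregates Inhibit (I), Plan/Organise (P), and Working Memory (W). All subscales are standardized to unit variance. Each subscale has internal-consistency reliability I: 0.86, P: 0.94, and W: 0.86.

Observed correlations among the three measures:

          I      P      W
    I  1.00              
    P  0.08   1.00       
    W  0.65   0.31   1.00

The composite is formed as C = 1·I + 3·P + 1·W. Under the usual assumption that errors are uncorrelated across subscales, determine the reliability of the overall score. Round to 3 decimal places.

0.944

Var(C) = 1 + 3² + 1 + 2·[3·0.08 + 0.65 + 3·0.31] = 11 + 3.64 = 14.64.
Under uncorrelated errors the observed covariances equal the true-score covariances, so only the own-variance terms attenuate.
True-score variance = [0.86 + 3²·0.94 + 0.86] + 3.64 = 10.18 + 3.64 = 13.82.
Reliability = 13.82 / 14.64 = 0.944.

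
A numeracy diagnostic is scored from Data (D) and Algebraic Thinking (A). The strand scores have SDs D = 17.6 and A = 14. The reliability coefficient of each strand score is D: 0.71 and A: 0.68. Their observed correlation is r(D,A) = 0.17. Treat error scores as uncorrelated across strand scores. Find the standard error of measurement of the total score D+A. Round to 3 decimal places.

12.351

Var(total) = 505.76 + 83.776 = 589.536.
True-score variance = 353.21 + 83.776 = 436.986, so reliability = 0.7412.
Error variance = 589.536 − 436.986 = 152.55; SEM = √152.55 = 12.351.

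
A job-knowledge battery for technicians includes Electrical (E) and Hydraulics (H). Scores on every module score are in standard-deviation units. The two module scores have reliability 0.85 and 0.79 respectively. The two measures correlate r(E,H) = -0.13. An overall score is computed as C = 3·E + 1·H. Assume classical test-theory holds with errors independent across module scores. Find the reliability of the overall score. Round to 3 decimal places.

Var(C) = 3² + 1 + 2·[3·(-0.13)] = 10 − 0.78 = 9.22.
Under uncorrelated errors the observed covariances equal the true-score covariances, so only the own-variance terms attenuate.
True-score variance = [3²·0.85 + 0.79] − 0.78 = 8.44 − 0.78 = 7.66.
Reliability = 7.66 / 9.22 = 0.831.

0.831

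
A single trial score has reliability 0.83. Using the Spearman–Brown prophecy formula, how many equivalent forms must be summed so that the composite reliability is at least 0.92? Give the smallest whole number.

3

k ≥ ρ*(1−ρ₁)/(ρ₁(1−ρ*)) = 0.92·0.17 / (0.83·0.08) = 2.355.
Smallest integer k = 3.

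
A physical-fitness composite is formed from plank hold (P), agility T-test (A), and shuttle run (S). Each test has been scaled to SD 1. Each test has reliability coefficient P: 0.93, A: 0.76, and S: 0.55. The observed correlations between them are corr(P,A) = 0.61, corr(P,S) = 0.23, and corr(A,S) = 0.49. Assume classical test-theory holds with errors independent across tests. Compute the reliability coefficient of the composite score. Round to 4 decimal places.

Var(P+A+S) = 3 + 2·[0.61 + 0.23 + 0.49] = 3 + 2.66 = 5.66.
Because errors are independent across components, Cov(Tᵢ,Tⱼ) = Cov(Xᵢ,Xⱼ); the off-diagonal part of the true-score variance is the same as above.
True-score variance = [0.93 + 0.76 + 0.55] + 2.66 = 2.24 + 2.66 = 4.9.
Reliability = 4.9 / 5.66 = 0.8657.

0.8657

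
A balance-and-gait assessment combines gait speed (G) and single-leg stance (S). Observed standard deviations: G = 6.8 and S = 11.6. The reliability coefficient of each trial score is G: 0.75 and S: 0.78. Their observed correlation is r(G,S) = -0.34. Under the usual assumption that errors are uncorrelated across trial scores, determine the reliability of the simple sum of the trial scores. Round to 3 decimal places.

Var(G+S) = 6.8² + 11.6² + 2·[6.8·11.6·(-0.34)] = 180.8 − 53.6384 = 127.162.
With uncorrelated errors the cross-covariances are all true-score covariance, so they carry over unchanged; only the diagonal terms shrink to ρᵢσᵢ².
True-score variance = [6.8²·0.75 + 11.6²·0.78] − 53.6384 = 139.637 − 53.6384 = 85.9984.
Reliability = 85.9984 / 127.162 = 0.676.

0.676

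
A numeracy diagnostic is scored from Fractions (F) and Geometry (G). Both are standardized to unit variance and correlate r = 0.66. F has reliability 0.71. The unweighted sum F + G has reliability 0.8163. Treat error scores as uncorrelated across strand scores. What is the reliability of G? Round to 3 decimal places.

Var(F+G) = 2 + 2·0.66 = 3.320.
True-score variance = ρ_F + ρ_G + 2·0.66, so 0.8163 = (0.71 + ρ_G + 1.32) / 3.320.
ρ_G = 0.8163·3.320 − 0.71 − 1.32 = 0.680.

0.680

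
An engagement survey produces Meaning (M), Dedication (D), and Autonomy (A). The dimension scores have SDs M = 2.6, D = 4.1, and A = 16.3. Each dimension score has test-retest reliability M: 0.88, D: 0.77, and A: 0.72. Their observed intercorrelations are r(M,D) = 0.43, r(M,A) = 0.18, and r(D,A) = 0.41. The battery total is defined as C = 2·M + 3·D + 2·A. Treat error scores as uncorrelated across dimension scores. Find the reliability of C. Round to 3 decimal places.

Var(C) = 2²·2.6² + 3²·4.1² + 2²·16.3² + 2·[6·2.6·4.1·0.43 + 4·2.6·16.3·0.18 + 6·4.1·16.3·0.41] = 1241.09 + 444.836 = 1685.93.
Because errors are independent across components, Cov(Tᵢ,Tⱼ) = Cov(Xᵢ,Xⱼ); the off-diagonal part of the true-score variance is the same as above.
True-score variance = [2²·2.6²·0.88 + 3²·4.1²·0.77 + 2²·16.3²·0.72] + 444.836 = 905.476 + 444.836 = 1350.31.
Reliability = 1350.31 / 1685.93 = 0.801.

0.801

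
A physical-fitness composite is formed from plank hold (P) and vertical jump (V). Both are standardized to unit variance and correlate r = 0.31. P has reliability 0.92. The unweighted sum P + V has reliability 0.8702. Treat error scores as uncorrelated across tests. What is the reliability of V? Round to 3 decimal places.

Var(P+V) = 2 + 2·0.31 = 2.620.
True-score variance = ρ_P + ρ_V + 2·0.31, so 0.8702 = (0.92 + ρ_V + 0.62) / 2.620.
ρ_V = 0.8702·2.620 − 0.92 − 0.62 = 0.740.

0.740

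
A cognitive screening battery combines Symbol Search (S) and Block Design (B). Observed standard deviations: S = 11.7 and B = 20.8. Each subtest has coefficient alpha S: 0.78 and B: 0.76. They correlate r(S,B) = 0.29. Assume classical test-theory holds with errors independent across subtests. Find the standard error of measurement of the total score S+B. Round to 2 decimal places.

11.57

Var(total) = 569.53 + 141.149 = 710.679.
True-score variance = 435.581 + 141.149 = 576.729, so reliability = 0.8115.
Error variance = 710.679 − 576.729 = 133.949; SEM = √133.949 = 11.57.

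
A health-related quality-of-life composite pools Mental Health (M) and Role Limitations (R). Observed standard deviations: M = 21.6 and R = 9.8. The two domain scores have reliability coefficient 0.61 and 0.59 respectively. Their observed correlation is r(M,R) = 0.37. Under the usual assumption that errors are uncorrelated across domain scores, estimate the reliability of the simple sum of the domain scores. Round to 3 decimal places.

Var(M+R) = 21.6² + 9.8² + 2·[21.6·9.8·0.37] = 562.6 + 156.643 = 719.243.
Because errors are independent across components, Cov(Tᵢ,Tⱼ) = Cov(Xᵢ,Xⱼ); the off-diagonal part of the true-score variance is the same as above.
True-score variance = [21.6²·0.61 + 9.8²·0.59] + 156.643 = 341.265 + 156.643 = 497.908.
Reliability = 497.908 / 719.243 = 0.692.

0.692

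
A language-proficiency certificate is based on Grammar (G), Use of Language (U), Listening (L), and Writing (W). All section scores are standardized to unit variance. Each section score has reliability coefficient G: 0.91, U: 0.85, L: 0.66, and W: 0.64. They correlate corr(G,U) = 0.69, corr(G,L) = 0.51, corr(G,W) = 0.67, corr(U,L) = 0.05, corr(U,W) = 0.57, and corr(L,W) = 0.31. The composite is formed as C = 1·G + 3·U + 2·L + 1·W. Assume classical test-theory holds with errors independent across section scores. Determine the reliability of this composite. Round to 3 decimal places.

Var(C) = 1 + 3² + 2² + 1 + 2·[3·0.69 + 2·0.51 + 0.67 + 6·0.05 + 3·0.57 + 2·0.31] = 15 + 12.78 = 27.78.
Under uncorrelated errors the observed covariances equal the true-score covariances, so only the own-variance terms attenuate.
True-score variance = [0.91 + 3²·0.85 + 2²·0.66 + 0.64] + 12.78 = 11.84 + 12.78 = 24.62.
Reliability = 24.62 / 27.78 = 0.886.

0.886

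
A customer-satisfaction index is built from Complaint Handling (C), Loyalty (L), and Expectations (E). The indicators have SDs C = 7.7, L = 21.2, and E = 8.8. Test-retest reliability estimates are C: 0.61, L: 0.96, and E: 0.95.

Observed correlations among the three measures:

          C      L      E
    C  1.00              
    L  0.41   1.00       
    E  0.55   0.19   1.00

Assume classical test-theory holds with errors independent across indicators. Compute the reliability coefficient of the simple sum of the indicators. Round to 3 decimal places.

0.948

Var(C+L+E) = 7.7² + 21.2² + 8.8² + 2·[7.7·21.2·0.41 + 7.7·8.8·0.55 + 21.2·8.8·0.19] = 586.17 + 279.286 = 865.456.
With uncorrelated errors the cross-covariances are all true-score covariance, so they carry over unchanged; only the diagonal terms shrink to ρᵢσᵢ².
True-score variance = [7.7²·0.61 + 21.2²·0.96 + 8.8²·0.95] + 279.286 = 541.197 + 279.286 = 820.483.
Reliability = 820.483 / 865.456 = 0.948.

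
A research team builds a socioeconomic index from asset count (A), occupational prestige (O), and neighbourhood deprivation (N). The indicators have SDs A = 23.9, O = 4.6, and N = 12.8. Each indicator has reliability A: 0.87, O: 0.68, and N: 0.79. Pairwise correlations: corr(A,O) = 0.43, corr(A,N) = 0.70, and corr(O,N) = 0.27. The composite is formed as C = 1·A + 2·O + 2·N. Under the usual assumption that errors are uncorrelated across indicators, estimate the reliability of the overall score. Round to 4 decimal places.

Var(C) = 23.9² + 2²·4.6² + 2²·12.8² + 2·[2·23.9·4.6·0.43 + 2·23.9·12.8·0.70 + 4·4.6·12.8·0.27] = 1311.21 + 1172.85 = 2484.06.
Under uncorrelated errors the observed covariances equal the true-score covariances, so only the own-variance terms attenuate.
True-score variance = [23.9²·0.87 + 2²·4.6²·0.68 + 2²·12.8²·0.79] + 1172.85 = 1072.24 + 1172.85 = 2245.1.
Reliability = 2245.1 / 2484.06 = 0.9038.

0.9038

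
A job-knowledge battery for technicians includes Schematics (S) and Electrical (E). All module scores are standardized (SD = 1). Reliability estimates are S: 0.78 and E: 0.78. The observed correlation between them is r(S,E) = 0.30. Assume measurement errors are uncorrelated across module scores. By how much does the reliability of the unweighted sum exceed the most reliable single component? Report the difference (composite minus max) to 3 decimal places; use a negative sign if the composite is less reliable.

0.051

Var(sum) = 2 + 0.6 = 2.6; true-score variance = 1.56 + 0.6 = 2.16; composite reliability = 0.8308.
Max component reliability = 0.7800.
Difference = 0.8308 − 0.7800 = 0.051.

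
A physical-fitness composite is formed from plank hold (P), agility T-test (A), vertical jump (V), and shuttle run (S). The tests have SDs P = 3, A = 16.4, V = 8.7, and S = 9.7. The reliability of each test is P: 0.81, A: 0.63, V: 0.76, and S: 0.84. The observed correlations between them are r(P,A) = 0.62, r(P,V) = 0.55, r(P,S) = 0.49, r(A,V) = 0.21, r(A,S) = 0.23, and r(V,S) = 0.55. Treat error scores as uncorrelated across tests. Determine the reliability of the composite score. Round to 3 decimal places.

0.830

Var(P+A+V+S) = 3² + 16.4² + 8.7² + 9.7² + 2·[3·16.4·0.62 + 3·8.7·0.55 + 3·9.7·0.49 + 16.4·8.7·0.21 + 16.4·9.7·0.23 + 8.7·9.7·0.55] = 447.74 + 344.167 = 791.907.
With uncorrelated errors the cross-covariances are all true-score covariance, so they carry over unchanged; only the diagonal terms shrink to ρᵢσᵢ².
True-score variance = [3²·0.81 + 16.4²·0.63 + 8.7²·0.76 + 9.7²·0.84] + 344.167 = 313.295 + 344.167 = 657.462.
Reliability = 657.462 / 791.907 = 0.830.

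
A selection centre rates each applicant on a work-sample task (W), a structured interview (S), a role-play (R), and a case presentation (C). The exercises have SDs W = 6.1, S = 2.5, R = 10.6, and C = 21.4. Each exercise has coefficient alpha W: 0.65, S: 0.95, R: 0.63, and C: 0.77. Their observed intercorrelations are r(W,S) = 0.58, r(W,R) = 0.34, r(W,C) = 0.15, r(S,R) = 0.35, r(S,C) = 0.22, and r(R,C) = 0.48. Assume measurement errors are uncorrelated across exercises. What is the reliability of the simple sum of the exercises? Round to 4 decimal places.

0.8356

Var(W+S+R+C) = 6.1² + 2.5² + 10.6² + 21.4² + 2·[6.1·2.5·0.58 + 6.1·10.6·0.34 + 6.1·21.4·0.15 + 2.5·10.6·0.35 + 2.5·21.4·0.22 + 10.6·21.4·0.48] = 613.78 + 360.677 = 974.457.
Because errors are independent across components, Cov(Tᵢ,Tⱼ) = Cov(Xᵢ,Xⱼ); the off-diagonal part of the true-score variance is the same as above.
True-score variance = [6.1²·0.65 + 2.5²·0.95 + 10.6²·0.63 + 21.4²·0.77] + 360.677 = 453.54 + 360.677 = 814.217.
Reliability = 814.217 / 974.457 = 0.8356.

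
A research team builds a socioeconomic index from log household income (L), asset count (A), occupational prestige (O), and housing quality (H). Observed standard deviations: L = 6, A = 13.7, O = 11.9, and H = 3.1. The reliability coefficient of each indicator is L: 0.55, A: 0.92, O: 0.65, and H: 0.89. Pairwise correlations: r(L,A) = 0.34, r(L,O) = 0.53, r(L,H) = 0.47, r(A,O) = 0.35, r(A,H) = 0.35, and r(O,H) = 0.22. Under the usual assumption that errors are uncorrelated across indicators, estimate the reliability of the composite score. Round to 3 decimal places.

Var(L+A+O+H) = 6² + 13.7² + 11.9² + 3.1² + 2·[6·13.7·0.34 + 6·11.9·0.53 + 6·3.1·0.47 + 13.7·11.9·0.35 + 13.7·3.1·0.35 + 11.9·3.1·0.22] = 374.91 + 309.146 = 684.056.
Under uncorrelated errors the observed covariances equal the true-score covariances, so only the own-variance terms attenuate.
True-score variance = [6²·0.55 + 13.7²·0.92 + 11.9²·0.65 + 3.1²·0.89] + 309.146 = 293.074 + 309.146 = 602.22.
Reliability = 602.22 / 684.056 = 0.880.

0.880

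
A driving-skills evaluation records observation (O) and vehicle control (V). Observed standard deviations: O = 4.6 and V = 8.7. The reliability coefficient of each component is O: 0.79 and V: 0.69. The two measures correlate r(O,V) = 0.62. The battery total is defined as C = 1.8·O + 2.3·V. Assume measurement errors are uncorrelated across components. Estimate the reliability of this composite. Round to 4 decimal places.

0.7946

Var(C) = 1.8²·4.6² + 2.3²·8.7² + 2·[4.14·4.6·8.7·0.62] = 468.958 + 205.447 = 674.405.
Under uncorrelated errors the observed covariances equal the true-score covariances, so only the own-variance terms attenuate.
True-score variance = [1.8²·4.6²·0.79 + 2.3²·8.7²·0.69] + 205.447 = 330.437 + 205.447 = 535.884.
Reliability = 535.884 / 674.405 = 0.7946.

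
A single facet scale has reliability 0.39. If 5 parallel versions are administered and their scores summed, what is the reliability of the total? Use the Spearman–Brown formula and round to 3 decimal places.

0.762

ρ_k = kρ / (1 + (k−1)ρ) = 5·0.39 / (1 + 4·0.39) = 1.950 / 2.560 = 0.762.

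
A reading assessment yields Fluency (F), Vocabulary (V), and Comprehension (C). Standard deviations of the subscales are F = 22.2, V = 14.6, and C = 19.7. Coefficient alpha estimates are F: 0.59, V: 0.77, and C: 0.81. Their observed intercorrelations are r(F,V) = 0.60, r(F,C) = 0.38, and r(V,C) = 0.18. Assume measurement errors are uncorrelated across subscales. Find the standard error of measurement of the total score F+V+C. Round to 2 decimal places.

18.02

Var(total) = 1094.09 + 824.866 = 1918.96.
True-score variance = 769.262 + 824.866 = 1594.13, so reliability = 0.8307.
Error variance = 1918.96 − 1594.13 = 324.828; SEM = √324.828 = 18.02.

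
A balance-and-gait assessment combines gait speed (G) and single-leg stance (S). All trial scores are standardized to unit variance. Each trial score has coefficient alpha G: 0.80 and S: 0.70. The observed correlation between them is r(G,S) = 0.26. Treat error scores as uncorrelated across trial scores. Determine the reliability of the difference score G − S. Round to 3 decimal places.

Var(G−S) = 1 + 1 − 2·0.26 = 2 − 0.52 = 1.48.
Because errors are independent across components, Cov(Tᵢ,Tⱼ) = Cov(Xᵢ,Xⱼ); the off-diagonal part of the true-score variance is the same as above.
True-score variance = [0.80 + 0.70] − 0.52 = 1.5 − 0.52 = 0.98.
Reliability = 0.98 / 1.48 = 0.662.

0.662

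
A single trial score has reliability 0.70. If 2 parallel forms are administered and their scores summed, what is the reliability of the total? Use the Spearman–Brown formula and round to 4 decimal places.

ρ_k = kρ / (1 + (k−1)ρ) = 2·0.70 / (1 + 1·0.70) = 1.400 / 1.700 = 0.8235.

0.8235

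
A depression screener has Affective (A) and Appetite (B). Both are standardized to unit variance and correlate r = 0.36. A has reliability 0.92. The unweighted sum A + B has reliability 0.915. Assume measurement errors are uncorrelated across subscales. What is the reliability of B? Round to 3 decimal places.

0.849

Var(A+B) = 2 + 2·0.36 = 2.720.
True-score variance = ρ_A + ρ_B + 2·0.36, so 0.915 = (0.92 + ρ_B + 0.72) / 2.720.
ρ_B = 0.915·2.720 − 0.92 − 0.72 = 0.849.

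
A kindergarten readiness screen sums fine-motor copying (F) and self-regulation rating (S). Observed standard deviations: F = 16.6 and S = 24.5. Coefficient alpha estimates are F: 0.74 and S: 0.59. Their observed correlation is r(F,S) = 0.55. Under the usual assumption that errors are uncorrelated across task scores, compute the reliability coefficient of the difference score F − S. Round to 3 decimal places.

0.258

Var(F−S) = 16.6² + 24.5² − 2·16.6·24.5·0.55 = 875.81 − 447.37 = 428.44.
Because errors are independent across components, Cov(Tᵢ,Tⱼ) = Cov(Xᵢ,Xⱼ); the off-diagonal part of the true-score variance is the same as above.
True-score variance = [16.6²·0.74 + 24.5²·0.59] − 447.37 = 558.062 − 447.37 = 110.692.
Reliability = 110.692 / 428.44 = 0.258.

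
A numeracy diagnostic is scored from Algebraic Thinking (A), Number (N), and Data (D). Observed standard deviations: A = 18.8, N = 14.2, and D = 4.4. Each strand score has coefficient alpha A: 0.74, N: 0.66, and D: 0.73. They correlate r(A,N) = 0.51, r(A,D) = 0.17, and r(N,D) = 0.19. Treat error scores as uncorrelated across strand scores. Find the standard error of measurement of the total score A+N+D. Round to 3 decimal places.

12.872

Var(total) = 574.44 + 324.166 = 898.606.
True-score variance = 408.761 + 324.166 = 732.927, so reliability = 0.8156.
Error variance = 898.606 − 732.927 = 165.679; SEM = √165.679 = 12.872.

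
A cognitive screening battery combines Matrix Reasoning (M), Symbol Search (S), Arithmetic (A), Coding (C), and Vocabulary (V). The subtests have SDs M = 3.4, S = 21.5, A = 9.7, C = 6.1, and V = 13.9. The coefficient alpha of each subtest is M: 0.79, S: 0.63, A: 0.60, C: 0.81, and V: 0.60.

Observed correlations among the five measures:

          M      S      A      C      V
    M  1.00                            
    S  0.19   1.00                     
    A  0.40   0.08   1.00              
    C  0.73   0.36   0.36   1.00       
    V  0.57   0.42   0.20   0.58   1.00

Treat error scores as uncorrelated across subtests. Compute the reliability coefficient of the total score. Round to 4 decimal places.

0.8044

Var(M+S+A+C+V) = 3.4² + 21.5² + 9.7² + 6.1² + 13.9² + 2·[3.4·21.5·0.19 + 3.4·9.7·0.40 + 3.4·6.1·0.73 + 3.4·13.9·0.57 + 21.5·9.7·0.08 + 21.5·6.1·0.36 + 21.5·13.9·0.42 + 9.7·6.1·0.36 + 9.7·13.9·0.20 + 6.1·13.9·0.58] = 798.32 + 712.04 = 1510.36.
Under uncorrelated errors the observed covariances equal the true-score covariances, so only the own-variance terms attenuate.
True-score variance = [3.4²·0.79 + 21.5²·0.63 + 9.7²·0.60 + 6.1²·0.81 + 13.9²·0.60] + 712.04 = 502.87 + 712.04 = 1214.91.
Reliability = 1214.91 / 1510.36 = 0.8044.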